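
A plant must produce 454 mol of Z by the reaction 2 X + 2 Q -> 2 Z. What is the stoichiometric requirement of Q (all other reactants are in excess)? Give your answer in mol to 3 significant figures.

n(Z) = 454.0 mol
n(Q) = (2/2) × 454.0 = 454.0 mol

454 mol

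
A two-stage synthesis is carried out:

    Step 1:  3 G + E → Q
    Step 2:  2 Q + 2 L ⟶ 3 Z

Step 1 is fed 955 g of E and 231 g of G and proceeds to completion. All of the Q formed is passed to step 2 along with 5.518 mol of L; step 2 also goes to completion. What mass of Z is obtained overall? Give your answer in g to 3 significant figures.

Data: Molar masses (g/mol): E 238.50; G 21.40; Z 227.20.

1230 g

Step 1:
n(E) = 955.0 / 238.50 = 4.004 mol
n(G) = 231.0 / 21.40 = 10.79 mol
n/ν for E = 4.004/1 = 4.004
n/ν for G = 10.79/3 = 3.597
Smallest n/ν is G → limiting reagent.
n(Q) produced = (1/3) × 10.79 = 3.597 mol
Step 2:
n(Q) available = 3.597 mol
n(L) = 5.518 mol
n/ν for Q = 3.597/2 = 1.799
n/ν for L = 5.518/2 = 2.759
Smallest n/ν is Q → limiting reagent.
n(Z) = (3/2) × 3.597 = 5.396 mol
mass = 5.396 × 227.20 = 1226 g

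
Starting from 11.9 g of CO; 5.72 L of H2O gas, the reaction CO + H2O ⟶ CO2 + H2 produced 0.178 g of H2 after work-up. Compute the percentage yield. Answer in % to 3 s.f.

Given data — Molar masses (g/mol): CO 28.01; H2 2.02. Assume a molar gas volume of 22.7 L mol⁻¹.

35.0 %

n(CO) = 11.90 / 28.01 = 0.4248 mol
n(H2O) = 5.720 / 22.7 = 0.2520 mol
n/ν → CO: 0.4248, H2O: 0.2520; H2O is limiting.
theoretical n(H2) = (1/1) × 0.2520 = 0.2520 mol → 0.5090 g
% yield = 0.178 / 0.5090 × 100 = 34.97 %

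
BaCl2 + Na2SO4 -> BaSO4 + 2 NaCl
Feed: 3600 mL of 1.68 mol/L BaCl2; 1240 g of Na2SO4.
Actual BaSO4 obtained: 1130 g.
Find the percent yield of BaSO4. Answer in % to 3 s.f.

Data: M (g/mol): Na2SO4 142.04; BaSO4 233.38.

n(BaCl2) = 1.68 × 3600/1000 = 6.048 mol
n(Na2SO4) = 1240 / 142.04 = 8.730 mol
n/ν → BaCl2: 6.048, Na2SO4: 8.730; BaCl2 is limiting.
theoretical n(BaSO4) = (1/1) × 6.048 = 6.048 mol → 1411 g
% yield = 1130 / 1411 × 100 = 80.09 %

80.1 %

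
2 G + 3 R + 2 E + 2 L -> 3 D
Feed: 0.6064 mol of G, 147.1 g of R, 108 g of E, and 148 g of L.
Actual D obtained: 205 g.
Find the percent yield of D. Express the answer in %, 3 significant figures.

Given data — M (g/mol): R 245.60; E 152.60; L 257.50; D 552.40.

n(G) = 0.6064 mol
n(R) = 147.1 / 245.60 = 0.5989 mol
n(E) = 108.0 / 152.60 = 0.7077 mol
n(L) = 148.0 / 257.50 = 0.5748 mol
n/ν → G: 0.3032, R: 0.1996, E: 0.3539, L: 0.2874; R is limiting.
theoretical n(D) = (3/3) × 0.5989 = 0.5989 mol → 330.8 g
% yield = 205 / 330.8 × 100 = 61.97 %

62.0 %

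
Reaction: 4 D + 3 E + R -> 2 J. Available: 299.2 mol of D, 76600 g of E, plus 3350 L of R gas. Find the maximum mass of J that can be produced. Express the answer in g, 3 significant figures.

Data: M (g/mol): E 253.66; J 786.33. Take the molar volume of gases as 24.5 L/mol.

118000 g

n(D) = 299.2 mol
n(E) = 76600 / 253.66 = 302.0 mol
n(R) = 3350 / 24.5 = 136.7 mol
n/ν → D: 74.80, E: 100.7, R: 136.7; D is limiting.
n(J) = (2/4) × 299.2 = 149.6 mol
mass = 149.6 × 786.33 = 117600 g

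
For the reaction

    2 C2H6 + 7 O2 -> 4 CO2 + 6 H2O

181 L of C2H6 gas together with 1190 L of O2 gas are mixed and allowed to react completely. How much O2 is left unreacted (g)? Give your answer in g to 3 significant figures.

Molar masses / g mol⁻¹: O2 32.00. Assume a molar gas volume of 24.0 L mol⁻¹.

n(C2H6) = 181.0 / 24.0 = 7.542 mol
n(O2) = 1190 / 24.0 = 49.58 mol
n/ν for C2H6 = 7.542/2 = 3.771
n/ν for O2 = 49.58/7 = 7.083
Smallest n/ν is C2H6 → limiting reagent.
O2 consumed = (7/2) × 7.542 = 26.40 mol
O2 remaining = 49.58 − 26.40 = 23.18 mol
mass = 23.18 × 32.00 = 741.8 g

742 g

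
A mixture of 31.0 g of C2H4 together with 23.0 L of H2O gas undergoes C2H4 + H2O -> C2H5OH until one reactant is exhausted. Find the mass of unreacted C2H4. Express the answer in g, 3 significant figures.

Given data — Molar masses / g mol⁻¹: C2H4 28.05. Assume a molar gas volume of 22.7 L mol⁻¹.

n(C2H4) = 31.00 / 28.05 = 1.105 mol
n(H2O) = 23.00 / 22.7 = 1.013 mol
n/ν → C2H4: 1.105, H2O: 1.013; H2O is limiting.
C2H4 consumed = (1/1) × 1.013 = 1.013 mol
C2H4 remaining = 1.105 − 1.013 = 0.09200 mol
mass = 0.09200 × 28.05 = 2.581 g

2.58 g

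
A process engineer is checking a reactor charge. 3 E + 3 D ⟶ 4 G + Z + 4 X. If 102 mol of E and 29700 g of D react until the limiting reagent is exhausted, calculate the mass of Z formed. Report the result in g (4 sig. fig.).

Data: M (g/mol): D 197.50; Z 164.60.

n(E) = 102.0 mol
n(D) = 29700 / 197.50 = 150.4 mol
n/ν for E = 102.0/3 = 34.00
n/ν for D = 150.4/3 = 50.13
Smallest n/ν is E → limiting reagent.
n(Z) = (1/3) × 102.0 = 34.00 mol
mass = 34.00 × 164.60 = 5596 g

5596 g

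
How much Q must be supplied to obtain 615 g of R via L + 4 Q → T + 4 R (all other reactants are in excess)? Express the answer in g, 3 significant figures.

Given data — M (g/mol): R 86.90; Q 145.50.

n(R) = 615 / 86.90 = 7.077 mol
n(Q) = (4/4) × 7.077 = 7.077 mol
mass = 7.077 × 145.50 = 1030 g

1030 g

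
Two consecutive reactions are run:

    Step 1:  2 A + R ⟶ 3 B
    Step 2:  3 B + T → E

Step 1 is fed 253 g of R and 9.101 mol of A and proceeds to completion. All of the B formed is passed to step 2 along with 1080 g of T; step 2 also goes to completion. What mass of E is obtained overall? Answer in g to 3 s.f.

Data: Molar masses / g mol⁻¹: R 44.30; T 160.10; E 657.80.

Step 1:
n(R) = 253.0 / 44.30 = 5.711 mol
n(A) = 9.101 mol
n/ν → R: 5.711, A: 4.551; A is limiting.
n(B) produced = (3/2) × 9.101 = 13.65 mol
Step 2:
n(B) available = 13.65 mol
n(T) = 1080 / 160.10 = 6.746 mol
n/ν → B: 4.550, T: 6.746; B is limiting.
n(E) = (1/3) × 13.65 = 4.550 mol
mass = 4.550 × 657.80 = 2993 g

2990 g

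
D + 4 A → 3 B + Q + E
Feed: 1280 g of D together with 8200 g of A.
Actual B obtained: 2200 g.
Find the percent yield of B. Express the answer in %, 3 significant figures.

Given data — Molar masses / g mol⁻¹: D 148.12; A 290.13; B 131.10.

n(D) = 1280 / 148.12 = 8.642 mol
n(A) = 8200 / 290.13 = 28.26 mol
n/ν for D = 8.642/1 = 8.642
n/ν for A = 28.26/4 = 7.065
Smallest n/ν is A → limiting reagent.
theoretical n(B) = (3/4) × 28.26 = 21.20 mol → 2779 g
% yield = 2200 / 2779 × 100 = 79.17 %

79.2 %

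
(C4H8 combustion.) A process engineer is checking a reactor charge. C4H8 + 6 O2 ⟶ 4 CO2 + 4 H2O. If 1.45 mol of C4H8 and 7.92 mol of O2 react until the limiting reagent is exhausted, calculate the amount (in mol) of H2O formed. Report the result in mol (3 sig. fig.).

5.28 mol

n(C4H8) = 1.450 mol
n(O2) = 7.920 mol
n/ν → C4H8: 1.450, O2: 1.320; O2 is limiting.
n(H2O) = (4/6) × 7.920 = 5.280 mol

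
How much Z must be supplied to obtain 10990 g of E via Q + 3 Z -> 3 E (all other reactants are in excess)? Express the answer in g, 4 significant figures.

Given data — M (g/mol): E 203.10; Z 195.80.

n(E) = 10990 / 203.10 = 54.11 mol
n(Z) = (3/3) × 54.11 = 54.11 mol
mass = 54.11 × 195.80 = 10590 g

10590 g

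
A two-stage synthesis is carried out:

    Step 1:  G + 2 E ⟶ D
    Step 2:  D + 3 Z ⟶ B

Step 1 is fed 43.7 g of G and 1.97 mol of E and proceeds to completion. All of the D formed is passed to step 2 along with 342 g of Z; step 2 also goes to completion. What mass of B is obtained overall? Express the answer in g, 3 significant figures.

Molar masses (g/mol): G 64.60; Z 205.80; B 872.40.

483 g

Step 1:
n(G) = 43.70 / 64.60 = 0.6765 mol
n(E) = 1.970 mol
n/ν for G = 0.6765/1 = 0.6765
n/ν for E = 1.970/2 = 0.9850
Smallest n/ν is G → limiting reagent.
n(D) produced = (1/1) × 0.6765 = 0.6765 mol
Step 2:
n(D) available = 0.6765 mol
n(Z) = 342.0 / 205.80 = 1.662 mol
n/ν for D = 0.6765/1 = 0.6765
n/ν for Z = 1.662/3 = 0.5540
Smallest n/ν is Z → limiting reagent.
n(B) = (1/3) × 1.662 = 0.5540 mol
mass = 0.5540 × 872.40 = 483.3 g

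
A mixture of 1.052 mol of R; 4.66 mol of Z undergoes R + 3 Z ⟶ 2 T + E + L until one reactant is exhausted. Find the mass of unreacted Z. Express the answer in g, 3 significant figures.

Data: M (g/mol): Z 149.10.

n(R) = 1.052 mol
n(Z) = 4.660 mol
n/ν → R: 1.052, Z: 1.553; R is limiting.
Z consumed = (3/1) × 1.052 = 3.156 mol
Z remaining = 4.660 − 3.156 = 1.504 mol
mass = 1.504 × 149.10 = 224.2 g

224 g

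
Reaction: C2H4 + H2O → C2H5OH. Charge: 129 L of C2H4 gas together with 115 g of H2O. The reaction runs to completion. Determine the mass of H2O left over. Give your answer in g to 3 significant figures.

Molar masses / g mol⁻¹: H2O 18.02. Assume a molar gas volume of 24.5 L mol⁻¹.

n(C2H4) = 129.0 / 24.5 = 5.265 mol
n(H2O) = 115.0 / 18.02 = 6.382 mol
n/ν for C2H4 = 5.265/1 = 5.265
n/ν for H2O = 6.382/1 = 6.382
Smallest n/ν is C2H4 → limiting reagent.
H2O consumed = (1/1) × 5.265 = 5.265 mol
H2O remaining = 6.382 − 5.265 = 1.117 mol
mass = 1.117 × 18.02 = 20.13 g

20.1 g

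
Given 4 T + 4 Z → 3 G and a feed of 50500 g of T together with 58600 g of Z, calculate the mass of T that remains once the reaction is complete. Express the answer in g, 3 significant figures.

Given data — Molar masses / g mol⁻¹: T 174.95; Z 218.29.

n(T) = 50500 / 174.95 = 288.7 mol
n(Z) = 58600 / 218.29 = 268.5 mol
n/ν for T = 288.7/4 = 72.18
n/ν for Z = 268.5/4 = 67.13
Smallest n/ν is Z → limiting reagent.
T consumed = (4/4) × 268.5 = 268.5 mol
T remaining = 288.7 − 268.5 = 20.20 mol
mass = 20.20 × 174.95 = 3534 g

3530 g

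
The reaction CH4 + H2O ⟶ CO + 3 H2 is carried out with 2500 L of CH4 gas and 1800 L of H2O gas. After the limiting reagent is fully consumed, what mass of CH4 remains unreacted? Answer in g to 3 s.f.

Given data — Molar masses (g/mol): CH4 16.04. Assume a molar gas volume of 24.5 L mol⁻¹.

n(CH4) = 2500 / 24.5 = 102.0 mol
n(H2O) = 1800 / 24.5 = 73.47 mol
n/ν for CH4 = 102.0/1 = 102.0
n/ν for H2O = 73.47/1 = 73.47
Smallest n/ν is H2O → limiting reagent.
CH4 consumed = (1/1) × 73.47 = 73.47 mol
CH4 remaining = 102.0 − 73.47 = 28.53 mol
mass = 28.53 × 16.04 = 457.6 g

458 g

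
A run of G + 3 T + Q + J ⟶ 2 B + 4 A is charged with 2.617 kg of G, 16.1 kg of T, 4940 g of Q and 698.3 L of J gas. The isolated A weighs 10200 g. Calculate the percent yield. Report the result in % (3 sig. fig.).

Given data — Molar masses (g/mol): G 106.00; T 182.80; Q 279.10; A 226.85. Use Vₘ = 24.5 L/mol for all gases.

n(G) = 2.617×1000 / 106.00 = 24.69 mol
n(T) = 16.10×1000 / 182.80 = 88.07 mol
n(Q) = 4940 / 279.10 = 17.70 mol
n(J) = 698.3 / 24.5 = 28.50 mol
n/ν for G = 24.69/1 = 24.69
n/ν for T = 88.07/3 = 29.36
n/ν for Q = 17.70/1 = 17.70
n/ν for J = 28.50/1 = 28.50
Smallest n/ν is Q → limiting reagent.
theoretical n(A) = (4/1) × 17.70 = 70.80 mol → 16060 g
% yield = 10200 / 16060 × 100 = 63.51 %

63.5 %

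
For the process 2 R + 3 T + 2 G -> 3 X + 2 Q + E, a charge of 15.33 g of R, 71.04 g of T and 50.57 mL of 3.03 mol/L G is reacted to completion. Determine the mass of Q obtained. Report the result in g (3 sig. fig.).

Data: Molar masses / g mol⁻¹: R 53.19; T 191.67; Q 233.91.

35.8 g

n(R) = 15.33 / 53.19 = 0.2882 mol
n(T) = 71.04 / 191.67 = 0.3706 mol
n(G) = 3.03 × 50.57/1000 = 0.1532 mol
n/ν for R = 0.2882/2 = 0.1441
n/ν for T = 0.3706/3 = 0.1235
n/ν for G = 0.1532/2 = 0.07660
Smallest n/ν is G → limiting reagent.
n(Q) = (2/2) × 0.1532 = 0.1532 mol
mass = 0.1532 × 233.91 = 35.84 g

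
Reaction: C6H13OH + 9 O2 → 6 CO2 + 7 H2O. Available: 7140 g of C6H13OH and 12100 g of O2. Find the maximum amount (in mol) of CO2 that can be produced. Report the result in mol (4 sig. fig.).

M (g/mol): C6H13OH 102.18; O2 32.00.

n(C6H13OH) = 7140 / 102.18 = 69.88 mol
n(O2) = 12100 / 32.00 = 378.1 mol
n/ν → C6H13OH: 69.88, O2: 42.01; O2 is limiting.
n(CO2) = (6/9) × 378.1 = 252.1 mol

252.1 mol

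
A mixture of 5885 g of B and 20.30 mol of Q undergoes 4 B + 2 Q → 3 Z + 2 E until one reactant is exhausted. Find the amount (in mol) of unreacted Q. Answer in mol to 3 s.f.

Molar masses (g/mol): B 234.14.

n(B) = 5885 / 234.14 = 25.13 mol
n(Q) = 20.30 mol
n/ν → B: 6.283, Q: 10.15; B is limiting.
Q consumed = (2/4) × 25.13 = 12.57 mol
Q remaining = 20.30 − 12.57 = 7.730 mol

7.73 mol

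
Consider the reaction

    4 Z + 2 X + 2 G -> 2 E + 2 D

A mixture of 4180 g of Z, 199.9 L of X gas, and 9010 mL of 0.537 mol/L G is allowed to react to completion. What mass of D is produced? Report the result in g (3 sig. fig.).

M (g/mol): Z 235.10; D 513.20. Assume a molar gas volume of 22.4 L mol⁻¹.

2480 g

n(Z) = 4180 / 235.10 = 17.78 mol
n(X) = 199.9 / 22.4 = 8.924 mol
n(G) = 0.537 × 9010/1000 = 4.838 mol
n/ν for Z = 17.78/4 = 4.445
n/ν for X = 8.924/2 = 4.462
n/ν for G = 4.838/2 = 2.419
Smallest n/ν is G → limiting reagent.
n(D) = (2/2) × 4.838 = 4.838 mol
mass = 4.838 × 513.20 = 2483 g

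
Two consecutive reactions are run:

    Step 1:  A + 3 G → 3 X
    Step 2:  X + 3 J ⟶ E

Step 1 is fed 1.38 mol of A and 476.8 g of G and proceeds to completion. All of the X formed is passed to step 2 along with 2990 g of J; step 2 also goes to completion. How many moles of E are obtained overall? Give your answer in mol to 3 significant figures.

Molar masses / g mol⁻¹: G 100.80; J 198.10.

Step 1:
n(A) = 1.380 mol
n(G) = 476.8 / 100.80 = 4.730 mol
n/ν for A = 1.380/1 = 1.380
n/ν for G = 4.730/3 = 1.577
Smallest n/ν is A → limiting reagent.
n(X) produced = (3/1) × 1.380 = 4.140 mol
Step 2:
n(X) available = 4.140 mol
n(J) = 2990 / 198.10 = 15.09 mol
n/ν for X = 4.140/1 = 4.140
n/ν for J = 15.09/3 = 5.030
Smallest n/ν is X → limiting reagent.
n(E) = (1/1) × 4.140 = 4.140 mol

4.14 mol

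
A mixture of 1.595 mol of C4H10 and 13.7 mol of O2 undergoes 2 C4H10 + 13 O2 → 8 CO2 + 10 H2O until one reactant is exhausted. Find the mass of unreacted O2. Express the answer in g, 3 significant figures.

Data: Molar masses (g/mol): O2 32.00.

n(C4H10) = 1.595 mol
n(O2) = 13.70 mol
n/ν → C4H10: 0.7975, O2: 1.054; C4H10 is limiting.
O2 consumed = (13/2) × 1.595 = 10.37 mol
O2 remaining = 13.70 − 10.37 = 3.330 mol
mass = 3.330 × 32.00 = 106.6 g

107 g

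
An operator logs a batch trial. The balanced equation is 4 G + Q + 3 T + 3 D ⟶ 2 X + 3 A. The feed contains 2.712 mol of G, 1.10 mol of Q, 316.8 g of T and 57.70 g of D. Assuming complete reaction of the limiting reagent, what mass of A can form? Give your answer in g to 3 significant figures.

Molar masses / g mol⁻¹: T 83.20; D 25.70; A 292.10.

594 g

n(G) = 2.712 mol
n(Q) = 1.100 mol
n(T) = 316.8 / 83.20 = 3.808 mol
n(D) = 57.70 / 25.70 = 2.245 mol
n/ν → G: 0.6780, Q: 1.100, T: 1.269, D: 0.7483; G is limiting.
n(A) = (3/4) × 2.712 = 2.034 mol
mass = 2.034 × 292.10 = 594.1 g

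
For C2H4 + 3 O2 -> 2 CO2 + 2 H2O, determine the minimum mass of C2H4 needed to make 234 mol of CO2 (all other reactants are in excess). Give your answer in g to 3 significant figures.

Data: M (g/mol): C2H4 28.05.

n(CO2) = 234.0 mol
n(C2H4) = (1/2) × 234.0 = 117.0 mol
mass = 117.0 × 28.05 = 3282 g

3280 g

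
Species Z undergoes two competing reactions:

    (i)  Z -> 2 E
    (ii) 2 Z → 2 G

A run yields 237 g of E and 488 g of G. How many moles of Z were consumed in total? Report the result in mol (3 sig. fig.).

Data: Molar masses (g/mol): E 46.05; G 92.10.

n(E) = 237 / 46.05 = 5.147 mol
n(G) = 488 / 92.10 = 5.299 mol
n(Z) via (i) = (1/2)×5.147 = 2.574 mol
n(Z) via (ii) = (2/2)×5.299 = 5.299 mol
total n(Z) = 2.574 + 5.299 = 7.873 mol

7.87 mol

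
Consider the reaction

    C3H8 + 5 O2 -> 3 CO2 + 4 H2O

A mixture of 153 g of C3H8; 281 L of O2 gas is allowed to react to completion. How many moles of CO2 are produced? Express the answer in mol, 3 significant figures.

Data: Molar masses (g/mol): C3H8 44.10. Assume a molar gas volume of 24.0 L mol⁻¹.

n(C3H8) = 153.0 / 44.10 = 3.469 mol
n(O2) = 281.0 / 24.0 = 11.71 mol
n/ν → C3H8: 3.469, O2: 2.342; O2 is limiting.
n(CO2) = (3/5) × 11.71 = 7.026 mol

7.03 mol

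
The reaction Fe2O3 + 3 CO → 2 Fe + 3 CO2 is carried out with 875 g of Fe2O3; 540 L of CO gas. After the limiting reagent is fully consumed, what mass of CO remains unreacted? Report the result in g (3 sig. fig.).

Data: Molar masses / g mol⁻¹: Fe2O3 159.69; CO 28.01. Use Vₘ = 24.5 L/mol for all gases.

157 g

n(Fe2O3) = 875.0 / 159.69 = 5.479 mol
n(CO) = 540.0 / 24.5 = 22.04 mol
n/ν → Fe2O3: 5.479, CO: 7.347; Fe2O3 is limiting.
CO consumed = (3/1) × 5.479 = 16.44 mol
CO remaining = 22.04 − 16.44 = 5.600 mol
mass = 5.600 × 28.01 = 156.9 g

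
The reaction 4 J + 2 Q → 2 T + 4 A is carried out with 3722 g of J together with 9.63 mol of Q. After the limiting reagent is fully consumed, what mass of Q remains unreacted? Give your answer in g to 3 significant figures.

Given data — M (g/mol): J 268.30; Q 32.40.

n(J) = 3722 / 268.30 = 13.87 mol
n(Q) = 9.630 mol
n/ν for J = 13.87/4 = 3.468
n/ν for Q = 9.630/2 = 4.815
Smallest n/ν is J → limiting reagent.
Q consumed = (2/4) × 13.87 = 6.935 mol
Q remaining = 9.630 − 6.935 = 2.695 mol
mass = 2.695 × 32.40 = 87.32 g

87.3 g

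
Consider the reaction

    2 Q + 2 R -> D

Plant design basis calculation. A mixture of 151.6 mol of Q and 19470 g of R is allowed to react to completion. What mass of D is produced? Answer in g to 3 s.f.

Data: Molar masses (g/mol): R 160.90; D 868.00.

52500 g

n(Q) = 151.6 mol
n(R) = 19470 / 160.90 = 121.0 mol
n/ν for Q = 151.6/2 = 75.80
n/ν for R = 121.0/2 = 60.50
Smallest n/ν is R → limiting reagent.
n(D) = (1/2) × 121.0 = 60.50 mol
mass = 60.50 × 868.00 = 52510 g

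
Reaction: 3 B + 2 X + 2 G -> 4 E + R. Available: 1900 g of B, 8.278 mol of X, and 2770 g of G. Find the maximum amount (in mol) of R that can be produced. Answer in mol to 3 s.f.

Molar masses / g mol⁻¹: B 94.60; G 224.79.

4.14 mol

n(B) = 1900 / 94.60 = 20.08 mol
n(X) = 8.278 mol
n(G) = 2770 / 224.79 = 12.32 mol
n/ν → B: 6.693, X: 4.139, G: 6.160; X is limiting.
n(R) = (1/2) × 8.278 = 4.139 mol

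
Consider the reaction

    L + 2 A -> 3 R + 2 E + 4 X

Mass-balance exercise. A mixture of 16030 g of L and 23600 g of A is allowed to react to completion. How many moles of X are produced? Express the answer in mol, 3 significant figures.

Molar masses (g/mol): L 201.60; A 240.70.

196 mol

n(L) = 16030 / 201.60 = 79.51 mol
n(A) = 23600 / 240.70 = 98.05 mol
n/ν → L: 79.51, A: 49.03; A is limiting.
n(X) = (4/2) × 98.05 = 196.1 mol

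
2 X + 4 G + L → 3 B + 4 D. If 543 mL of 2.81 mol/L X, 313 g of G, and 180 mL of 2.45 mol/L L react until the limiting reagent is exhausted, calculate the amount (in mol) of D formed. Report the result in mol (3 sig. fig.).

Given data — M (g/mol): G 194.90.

1.61 mol

n(X) = 2.81 × 543.0/1000 = 1.526 mol
n(G) = 313.0 / 194.90 = 1.606 mol
n(L) = 2.45 × 180.0/1000 = 0.4410 mol
n/ν for X = 1.526/2 = 0.7630
n/ν for G = 1.606/4 = 0.4015
n/ν for L = 0.4410/1 = 0.4410
Smallest n/ν is G → limiting reagent.
n(D) = (4/4) × 1.606 = 1.606 mol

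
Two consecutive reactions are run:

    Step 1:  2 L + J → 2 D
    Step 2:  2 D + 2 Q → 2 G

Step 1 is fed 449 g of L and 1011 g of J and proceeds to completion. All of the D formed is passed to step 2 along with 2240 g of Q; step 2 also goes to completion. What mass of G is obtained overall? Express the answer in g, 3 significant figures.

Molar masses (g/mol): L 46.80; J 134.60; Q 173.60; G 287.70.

Step 1:
n(L) = 449.0 / 46.80 = 9.594 mol
n(J) = 1011 / 134.60 = 7.511 mol
n/ν for L = 9.594/2 = 4.797
n/ν for J = 7.511/1 = 7.511
Smallest n/ν is L → limiting reagent.
n(D) produced = (2/2) × 9.594 = 9.594 mol
Step 2:
n(D) available = 9.594 mol
n(Q) = 2240 / 173.60 = 12.90 mol
n/ν for D = 9.594/2 = 4.797
n/ν for Q = 12.90/2 = 6.450
Smallest n/ν is D → limiting reagent.
n(G) = (2/2) × 9.594 = 9.594 mol
mass = 9.594 × 287.70 = 2760 g

2760 g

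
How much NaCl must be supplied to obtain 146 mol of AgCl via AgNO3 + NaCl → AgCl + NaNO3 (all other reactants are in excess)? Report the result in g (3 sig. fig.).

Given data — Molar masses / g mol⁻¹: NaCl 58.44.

n(AgCl) = 146.0 mol
n(NaCl) = (1/1) × 146.0 = 146.0 mol
mass = 146.0 × 58.44 = 8532 g

8530 g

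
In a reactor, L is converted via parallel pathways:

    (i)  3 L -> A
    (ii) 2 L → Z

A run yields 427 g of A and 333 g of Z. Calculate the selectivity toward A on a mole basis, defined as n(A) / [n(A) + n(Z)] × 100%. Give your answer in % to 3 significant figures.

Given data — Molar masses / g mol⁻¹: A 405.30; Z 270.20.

n(A) = 427 / 405.30 = 1.054 mol
n(Z) = 333 / 270.20 = 1.232 mol
selectivity = 1.054/(1.054+1.232) × 100 = 46.11 %

46.1 %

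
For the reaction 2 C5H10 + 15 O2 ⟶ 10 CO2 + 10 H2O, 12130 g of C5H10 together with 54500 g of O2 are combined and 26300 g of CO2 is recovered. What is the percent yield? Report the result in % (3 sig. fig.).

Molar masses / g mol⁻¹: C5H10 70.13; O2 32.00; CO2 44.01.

69.1 %

n(C5H10) = 12130 / 70.13 = 173.0 mol
n(O2) = 54500 / 32.00 = 1703 mol
n/ν → C5H10: 86.50, O2: 113.5; C5H10 is limiting.
theoretical n(CO2) = (10/2) × 173.0 = 865.0 mol → 38070 g
% yield = 26300 / 38070 × 100 = 69.08 %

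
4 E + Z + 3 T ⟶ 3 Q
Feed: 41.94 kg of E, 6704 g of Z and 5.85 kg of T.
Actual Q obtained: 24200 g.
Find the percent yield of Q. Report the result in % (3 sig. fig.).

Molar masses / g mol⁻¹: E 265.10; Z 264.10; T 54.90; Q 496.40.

64.0 %

n(E) = 41.94×1000 / 265.10 = 158.2 mol
n(Z) = 6704 / 264.10 = 25.38 mol
n(T) = 5.850×1000 / 54.90 = 106.6 mol
n/ν for E = 158.2/4 = 39.55
n/ν for Z = 25.38/1 = 25.38
n/ν for T = 106.6/3 = 35.53
Smallest n/ν is Z → limiting reagent.
theoretical n(Q) = (3/1) × 25.38 = 76.14 mol → 37800 g
% yield = 24200 / 37800 × 100 = 64.02 %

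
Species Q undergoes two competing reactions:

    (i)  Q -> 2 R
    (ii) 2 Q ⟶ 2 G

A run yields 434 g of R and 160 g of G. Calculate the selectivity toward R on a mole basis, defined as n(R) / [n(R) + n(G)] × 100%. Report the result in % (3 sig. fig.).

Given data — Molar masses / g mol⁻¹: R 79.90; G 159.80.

84.4 %

n(R) = 434 / 79.90 = 5.432 mol
n(G) = 160 / 159.80 = 1.001 mol
selectivity = 5.432/(5.432+1.001) × 100 = 84.44 %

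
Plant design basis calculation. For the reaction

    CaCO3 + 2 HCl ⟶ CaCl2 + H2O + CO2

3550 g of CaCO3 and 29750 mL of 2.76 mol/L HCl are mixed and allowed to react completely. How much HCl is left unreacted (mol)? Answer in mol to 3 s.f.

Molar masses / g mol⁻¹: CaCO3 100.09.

n(CaCO3) = 3550 / 100.09 = 35.47 mol
n(HCl) = 2.76 × 29750/1000 = 82.11 mol
n/ν → CaCO3: 35.47, HCl: 41.06; CaCO3 is limiting.
HCl consumed = (2/1) × 35.47 = 70.94 mol
HCl remaining = 82.11 − 70.94 = 11.17 mol

11.2 mol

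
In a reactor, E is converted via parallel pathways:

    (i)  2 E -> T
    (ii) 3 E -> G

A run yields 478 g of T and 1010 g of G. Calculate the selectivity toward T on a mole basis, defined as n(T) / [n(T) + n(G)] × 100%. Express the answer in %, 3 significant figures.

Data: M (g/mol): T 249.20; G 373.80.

41.5 %

n(T) = 478 / 249.20 = 1.918 mol
n(G) = 1010 / 373.80 = 2.702 mol
selectivity = 1.918/(1.918+2.702) × 100 = 41.52 %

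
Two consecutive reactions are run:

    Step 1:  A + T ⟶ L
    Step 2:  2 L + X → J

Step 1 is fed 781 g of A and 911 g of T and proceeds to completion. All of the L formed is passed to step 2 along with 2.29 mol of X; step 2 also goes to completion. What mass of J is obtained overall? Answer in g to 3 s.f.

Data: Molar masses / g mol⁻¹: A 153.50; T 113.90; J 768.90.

Step 1:
n(A) = 781.0 / 153.50 = 5.088 mol
n(T) = 911.0 / 113.90 = 7.998 mol
n/ν → A: 5.088, T: 7.998; A is limiting.
n(L) produced = (1/1) × 5.088 = 5.088 mol
Step 2:
n(L) available = 5.088 mol
n(X) = 2.290 mol
n/ν → L: 2.544, X: 2.290; X is limiting.
n(J) = (1/1) × 2.290 = 2.290 mol
mass = 2.290 × 768.90 = 1761 g

1760 g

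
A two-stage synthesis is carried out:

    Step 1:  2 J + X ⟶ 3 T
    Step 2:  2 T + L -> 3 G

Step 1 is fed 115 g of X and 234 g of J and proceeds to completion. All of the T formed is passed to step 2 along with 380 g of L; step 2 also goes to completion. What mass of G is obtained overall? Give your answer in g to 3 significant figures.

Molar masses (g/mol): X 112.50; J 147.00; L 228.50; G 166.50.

596 g

Step 1:
n(X) = 115.0 / 112.50 = 1.022 mol
n(J) = 234.0 / 147.00 = 1.592 mol
n/ν for X = 1.022/1 = 1.022
n/ν for J = 1.592/2 = 0.7960
Smallest n/ν is J → limiting reagent.
n(T) produced = (3/2) × 1.592 = 2.388 mol
Step 2:
n(T) available = 2.388 mol
n(L) = 380.0 / 228.50 = 1.663 mol
n/ν for T = 2.388/2 = 1.194
n/ν for L = 1.663/1 = 1.663
Smallest n/ν is T → limiting reagent.
n(G) = (3/2) × 2.388 = 3.582 mol
mass = 3.582 × 166.50 = 596.4 g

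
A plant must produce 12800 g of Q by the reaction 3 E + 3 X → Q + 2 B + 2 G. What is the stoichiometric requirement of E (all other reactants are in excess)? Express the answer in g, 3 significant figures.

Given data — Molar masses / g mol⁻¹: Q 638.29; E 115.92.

n(Q) = 12800 / 638.29 = 20.05 mol
n(E) = (3/1) × 20.05 = 60.15 mol
mass = 60.15 × 115.92 = 6973 g

6970 g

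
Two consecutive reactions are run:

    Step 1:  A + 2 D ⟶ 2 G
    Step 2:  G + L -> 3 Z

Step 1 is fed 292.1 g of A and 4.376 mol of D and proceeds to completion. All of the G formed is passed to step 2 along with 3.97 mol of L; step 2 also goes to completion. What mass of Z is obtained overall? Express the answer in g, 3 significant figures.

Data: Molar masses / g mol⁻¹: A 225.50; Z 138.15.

Step 1:
n(A) = 292.1 / 225.50 = 1.295 mol
n(D) = 4.376 mol
n/ν → A: 1.295, D: 2.188; A is limiting.
n(G) produced = (2/1) × 1.295 = 2.590 mol
Step 2:
n(G) available = 2.590 mol
n(L) = 3.970 mol
n/ν → G: 2.590, L: 3.970; G is limiting.
n(Z) = (3/1) × 2.590 = 7.770 mol
mass = 7.770 × 138.15 = 1073 g

1070 g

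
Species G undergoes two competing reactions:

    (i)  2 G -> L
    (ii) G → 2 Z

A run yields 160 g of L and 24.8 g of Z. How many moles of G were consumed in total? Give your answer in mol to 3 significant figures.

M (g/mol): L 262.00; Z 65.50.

1.41 mol

n(L) = 160 / 262.00 = 0.6107 mol
n(Z) = 24.8 / 65.50 = 0.3786 mol
n(G) via (i) = (2/1)×0.6107 = 1.221 mol
n(G) via (ii) = (1/2)×0.3786 = 0.1893 mol
total n(G) = 1.221 + 0.1893 = 1.410 mol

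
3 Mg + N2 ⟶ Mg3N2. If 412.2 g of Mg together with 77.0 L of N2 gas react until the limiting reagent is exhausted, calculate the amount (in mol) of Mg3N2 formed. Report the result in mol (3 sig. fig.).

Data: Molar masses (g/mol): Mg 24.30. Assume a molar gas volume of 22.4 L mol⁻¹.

3.44 mol

n(Mg) = 412.2 / 24.30 = 16.96 mol
n(N2) = 77.00 / 22.4 = 3.438 mol
n/ν for Mg = 16.96/3 = 5.653
n/ν for N2 = 3.438/1 = 3.438
Smallest n/ν is N2 → limiting reagent.
n(Mg3N2) = (1/1) × 3.438 = 3.438 mol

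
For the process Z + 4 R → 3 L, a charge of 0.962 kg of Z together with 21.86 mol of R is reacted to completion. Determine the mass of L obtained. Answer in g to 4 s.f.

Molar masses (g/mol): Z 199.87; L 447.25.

n(Z) = 0.9620×1000 / 199.87 = 4.813 mol
n(R) = 21.86 mol
n/ν → Z: 4.813, R: 5.465; Z is limiting.
n(L) = (3/1) × 4.813 = 14.44 mol
mass = 14.44 × 447.25 = 6458 g

6458 g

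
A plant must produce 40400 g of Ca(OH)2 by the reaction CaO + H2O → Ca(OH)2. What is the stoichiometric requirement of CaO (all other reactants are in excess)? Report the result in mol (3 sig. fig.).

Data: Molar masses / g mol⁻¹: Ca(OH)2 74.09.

545 mol

n(Ca(OH)2) = 40400 / 74.09 = 545.3 mol
n(CaO) = (1/1) × 545.3 = 545.3 mol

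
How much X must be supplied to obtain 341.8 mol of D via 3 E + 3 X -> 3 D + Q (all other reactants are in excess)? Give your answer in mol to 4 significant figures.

n(D) = 341.8 mol
n(X) = (3/3) × 341.8 = 341.8 mol

341.8 mol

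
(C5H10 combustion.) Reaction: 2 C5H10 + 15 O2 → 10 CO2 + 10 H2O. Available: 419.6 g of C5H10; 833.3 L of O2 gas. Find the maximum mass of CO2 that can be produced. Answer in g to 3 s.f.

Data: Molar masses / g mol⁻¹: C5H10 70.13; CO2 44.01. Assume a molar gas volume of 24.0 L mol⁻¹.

n(C5H10) = 419.6 / 70.13 = 5.983 mol
n(O2) = 833.3 / 24.0 = 34.72 mol
n/ν for C5H10 = 5.983/2 = 2.992
n/ν for O2 = 34.72/15 = 2.315
Smallest n/ν is O2 → limiting reagent.
n(CO2) = (10/15) × 34.72 = 23.15 mol
mass = 23.15 × 44.01 = 1019 g

1020 g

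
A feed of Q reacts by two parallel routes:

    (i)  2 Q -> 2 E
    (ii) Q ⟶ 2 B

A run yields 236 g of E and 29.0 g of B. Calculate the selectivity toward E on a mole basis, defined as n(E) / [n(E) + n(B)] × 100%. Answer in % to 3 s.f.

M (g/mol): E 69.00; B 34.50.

80.3 %

n(E) = 236 / 69.00 = 3.420 mol
n(B) = 29.0 / 34.50 = 0.8406 mol
selectivity = 3.420/(3.420+0.8406) × 100 = 80.27 %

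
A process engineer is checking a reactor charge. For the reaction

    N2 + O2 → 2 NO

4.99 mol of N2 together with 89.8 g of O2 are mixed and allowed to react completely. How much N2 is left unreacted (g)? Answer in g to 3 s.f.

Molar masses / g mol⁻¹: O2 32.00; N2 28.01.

n(N2) = 4.990 mol
n(O2) = 89.80 / 32.00 = 2.806 mol
n/ν for N2 = 4.990/1 = 4.990
n/ν for O2 = 2.806/1 = 2.806
Smallest n/ν is O2 → limiting reagent.
N2 consumed = (1/1) × 2.806 = 2.806 mol
N2 remaining = 4.990 − 2.806 = 2.184 mol
mass = 2.184 × 28.01 = 61.17 g

61.2 g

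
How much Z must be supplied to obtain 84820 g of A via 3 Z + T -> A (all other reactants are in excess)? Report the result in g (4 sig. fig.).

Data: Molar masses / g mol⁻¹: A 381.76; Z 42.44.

28290 g

n(A) = 84820 / 381.76 = 222.2 mol
n(Z) = (3/1) × 222.2 = 666.6 mol
mass = 666.6 × 42.44 = 28290 g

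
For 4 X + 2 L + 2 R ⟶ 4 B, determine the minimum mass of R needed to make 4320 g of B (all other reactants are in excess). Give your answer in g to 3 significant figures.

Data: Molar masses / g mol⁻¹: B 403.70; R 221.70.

n(B) = 4320 / 403.70 = 10.70 mol
n(R) = (2/4) × 10.70 = 5.350 mol
mass = 5.350 × 221.70 = 1186 g

1190 g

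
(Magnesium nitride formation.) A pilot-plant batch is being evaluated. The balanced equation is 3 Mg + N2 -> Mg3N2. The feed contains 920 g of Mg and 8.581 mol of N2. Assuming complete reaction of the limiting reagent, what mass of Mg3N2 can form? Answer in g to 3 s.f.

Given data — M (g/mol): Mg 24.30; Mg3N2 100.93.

866 g

n(Mg) = 920.0 / 24.30 = 37.86 mol
n(N2) = 8.581 mol
n/ν for Mg = 37.86/3 = 12.62
n/ν for N2 = 8.581/1 = 8.581
Smallest n/ν is N2 → limiting reagent.
n(Mg3N2) = (1/1) × 8.581 = 8.581 mol
mass = 8.581 × 100.93 = 866.1 g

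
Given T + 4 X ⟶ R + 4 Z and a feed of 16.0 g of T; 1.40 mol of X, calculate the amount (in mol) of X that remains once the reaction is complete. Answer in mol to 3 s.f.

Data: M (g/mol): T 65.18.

0.418 mol

n(T) = 16.00 / 65.18 = 0.2455 mol
n(X) = 1.400 mol
n/ν → T: 0.2455, X: 0.3500; T is limiting.
X consumed = (4/1) × 0.2455 = 0.9820 mol
X remaining = 1.400 − 0.9820 = 0.4180 mol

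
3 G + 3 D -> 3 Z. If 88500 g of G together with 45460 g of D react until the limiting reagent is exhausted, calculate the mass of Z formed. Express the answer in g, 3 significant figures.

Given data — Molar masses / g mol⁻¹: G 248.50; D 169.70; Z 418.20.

112000 g

n(G) = 88500 / 248.50 = 356.1 mol
n(D) = 45460 / 169.70 = 267.9 mol
n/ν for G = 356.1/3 = 118.7
n/ν for D = 267.9/3 = 89.30
Smallest n/ν is D → limiting reagent.
n(Z) = (3/3) × 267.9 = 267.9 mol
mass = 267.9 × 418.20 = 112000 g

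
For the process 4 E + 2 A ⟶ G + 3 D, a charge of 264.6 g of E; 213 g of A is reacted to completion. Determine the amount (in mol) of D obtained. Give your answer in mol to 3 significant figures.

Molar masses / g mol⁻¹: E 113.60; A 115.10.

n(E) = 264.6 / 113.60 = 2.329 mol
n(A) = 213.0 / 115.10 = 1.851 mol
n/ν for E = 2.329/4 = 0.5823
n/ν for A = 1.851/2 = 0.9255
Smallest n/ν is E → limiting reagent.
n(D) = (3/4) × 2.329 = 1.747 mol

1.75 mol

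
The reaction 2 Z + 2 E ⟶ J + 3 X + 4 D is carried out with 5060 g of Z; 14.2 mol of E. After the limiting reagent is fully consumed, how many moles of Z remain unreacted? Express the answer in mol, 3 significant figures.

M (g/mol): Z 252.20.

n(Z) = 5060 / 252.20 = 20.06 mol
n(E) = 14.20 mol
n/ν → Z: 10.03, E: 7.100; E is limiting.
Z consumed = (2/2) × 14.20 = 14.20 mol
Z remaining = 20.06 − 14.20 = 5.860 mol

5.86 mol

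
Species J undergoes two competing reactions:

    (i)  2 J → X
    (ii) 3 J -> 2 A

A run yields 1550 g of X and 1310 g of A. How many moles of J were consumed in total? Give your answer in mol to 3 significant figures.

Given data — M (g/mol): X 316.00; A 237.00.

n(X) = 1550 / 316.00 = 4.905 mol
n(A) = 1310 / 237.00 = 5.527 mol
n(J) via (i) = (2/1)×4.905 = 9.810 mol
n(J) via (ii) = (3/2)×5.527 = 8.291 mol
total n(J) = 9.810 + 8.291 = 18.10 mol

18.1 mol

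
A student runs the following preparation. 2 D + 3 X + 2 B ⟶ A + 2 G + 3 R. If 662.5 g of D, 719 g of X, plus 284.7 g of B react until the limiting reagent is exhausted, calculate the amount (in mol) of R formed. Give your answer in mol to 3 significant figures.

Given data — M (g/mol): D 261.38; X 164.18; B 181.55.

2.35 mol

n(D) = 662.5 / 261.38 = 2.535 mol
n(X) = 719.0 / 164.18 = 4.379 mol
n(B) = 284.7 / 181.55 = 1.568 mol
n/ν → D: 1.268, X: 1.460, B: 0.7840; B is limiting.
n(R) = (3/2) × 1.568 = 2.352 mol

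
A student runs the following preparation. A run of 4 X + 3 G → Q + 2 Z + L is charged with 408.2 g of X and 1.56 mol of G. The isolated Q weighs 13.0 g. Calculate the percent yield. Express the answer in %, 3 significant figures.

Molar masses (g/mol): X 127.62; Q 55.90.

n(X) = 408.2 / 127.62 = 3.199 mol
n(G) = 1.560 mol
n/ν for X = 3.199/4 = 0.7998
n/ν for G = 1.560/3 = 0.5200
Smallest n/ν is G → limiting reagent.
theoretical n(Q) = (1/3) × 1.560 = 0.5200 mol → 29.07 g
% yield = 13.0 / 29.07 × 100 = 44.72 %

44.7 %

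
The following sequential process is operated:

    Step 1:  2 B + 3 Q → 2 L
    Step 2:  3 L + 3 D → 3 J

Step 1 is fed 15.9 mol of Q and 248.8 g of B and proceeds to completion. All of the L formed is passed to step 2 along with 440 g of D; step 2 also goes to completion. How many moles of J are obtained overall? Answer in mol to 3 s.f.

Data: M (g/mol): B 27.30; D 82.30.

Step 1:
n(Q) = 15.90 mol
n(B) = 248.8 / 27.30 = 9.114 mol
n/ν for Q = 15.90/3 = 5.300
n/ν for B = 9.114/2 = 4.557
Smallest n/ν is B → limiting reagent.
n(L) produced = (2/2) × 9.114 = 9.114 mol
Step 2:
n(L) available = 9.114 mol
n(D) = 440.0 / 82.30 = 5.346 mol
n/ν for L = 9.114/3 = 3.038
n/ν for D = 5.346/3 = 1.782
Smallest n/ν is D → limiting reagent.
n(J) = (3/3) × 5.346 = 5.346 mol

5.35 mol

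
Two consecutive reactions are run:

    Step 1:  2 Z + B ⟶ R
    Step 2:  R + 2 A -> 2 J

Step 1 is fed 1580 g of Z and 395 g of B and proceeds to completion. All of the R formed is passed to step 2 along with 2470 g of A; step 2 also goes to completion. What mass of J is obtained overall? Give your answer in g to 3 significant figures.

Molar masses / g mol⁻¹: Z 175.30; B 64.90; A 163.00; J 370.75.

Step 1:
n(Z) = 1580 / 175.30 = 9.013 mol
n(B) = 395.0 / 64.90 = 6.086 mol
n/ν for Z = 9.013/2 = 4.507
n/ν for B = 6.086/1 = 6.086
Smallest n/ν is Z → limiting reagent.
n(R) produced = (1/2) × 9.013 = 4.507 mol
Step 2:
n(R) available = 4.507 mol
n(A) = 2470 / 163.00 = 15.15 mol
n/ν for R = 4.507/1 = 4.507
n/ν for A = 15.15/2 = 7.575
Smallest n/ν is R → limiting reagent.
n(J) = (2/1) × 4.507 = 9.014 mol
mass = 9.014 × 370.75 = 3342 g

3340 g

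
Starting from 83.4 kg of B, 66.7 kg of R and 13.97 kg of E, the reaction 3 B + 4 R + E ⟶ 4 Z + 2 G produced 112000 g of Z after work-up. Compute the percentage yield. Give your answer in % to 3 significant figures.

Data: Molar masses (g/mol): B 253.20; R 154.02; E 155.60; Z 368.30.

n(B) = 83.40×1000 / 253.20 = 329.4 mol
n(R) = 66.70×1000 / 154.02 = 433.1 mol
n(E) = 13.97×1000 / 155.60 = 89.78 mol
n/ν → B: 109.8, R: 108.3, E: 89.78; E is limiting.
theoretical n(Z) = (4/1) × 89.78 = 359.1 mol → 132300 g
% yield = 112000 / 132300 × 100 = 84.66 %

84.7 %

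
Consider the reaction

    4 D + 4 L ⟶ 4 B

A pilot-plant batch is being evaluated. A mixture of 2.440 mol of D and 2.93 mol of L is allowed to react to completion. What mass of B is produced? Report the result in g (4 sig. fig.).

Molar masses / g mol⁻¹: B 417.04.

n(D) = 2.440 mol
n(L) = 2.930 mol
n/ν → D: 0.6100, L: 0.7325; D is limiting.
n(B) = (4/4) × 2.440 = 2.440 mol
mass = 2.440 × 417.04 = 1018 g

1018 g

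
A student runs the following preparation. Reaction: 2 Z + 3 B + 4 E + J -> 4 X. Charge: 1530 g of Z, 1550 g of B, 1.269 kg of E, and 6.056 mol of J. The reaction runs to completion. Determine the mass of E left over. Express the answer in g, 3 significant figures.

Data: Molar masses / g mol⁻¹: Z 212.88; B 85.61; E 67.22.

n(Z) = 1530 / 212.88 = 7.187 mol
n(B) = 1550 / 85.61 = 18.11 mol
n(E) = 1.269×1000 / 67.22 = 18.88 mol
n(J) = 6.056 mol
n/ν → Z: 3.594, B: 6.037, E: 4.720, J: 6.056; Z is limiting.
E consumed = (4/2) × 7.187 = 14.37 mol
E remaining = 18.88 − 14.37 = 4.510 mol
mass = 4.510 × 67.22 = 303.2 g

303 g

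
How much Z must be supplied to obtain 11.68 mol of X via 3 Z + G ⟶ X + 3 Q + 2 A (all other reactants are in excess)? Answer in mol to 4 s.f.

35.04 mol

n(X) = 11.68 mol
n(Z) = (3/1) × 11.68 = 35.04 mol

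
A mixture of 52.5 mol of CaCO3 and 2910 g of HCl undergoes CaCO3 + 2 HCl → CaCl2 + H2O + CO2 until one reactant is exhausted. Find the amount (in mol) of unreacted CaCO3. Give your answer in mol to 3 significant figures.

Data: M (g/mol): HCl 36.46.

12.6 mol

n(CaCO3) = 52.50 mol
n(HCl) = 2910 / 36.46 = 79.81 mol
n/ν for CaCO3 = 52.50/1 = 52.50
n/ν for HCl = 79.81/2 = 39.91
Smallest n/ν is HCl → limiting reagent.
CaCO3 consumed = (1/2) × 79.81 = 39.91 mol
CaCO3 remaining = 52.50 − 39.91 = 12.59 mol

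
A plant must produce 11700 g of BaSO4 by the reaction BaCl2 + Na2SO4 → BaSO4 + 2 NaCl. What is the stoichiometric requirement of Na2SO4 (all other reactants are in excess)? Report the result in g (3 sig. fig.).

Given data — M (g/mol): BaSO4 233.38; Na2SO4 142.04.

7120 g

n(BaSO4) = 11700 / 233.38 = 50.13 mol
n(Na2SO4) = (1/1) × 50.13 = 50.13 mol
mass = 50.13 × 142.04 = 7120 g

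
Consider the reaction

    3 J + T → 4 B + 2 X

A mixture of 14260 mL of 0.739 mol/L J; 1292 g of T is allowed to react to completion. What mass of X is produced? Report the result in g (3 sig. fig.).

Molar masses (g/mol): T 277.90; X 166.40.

1170 g

n(J) = 0.739 × 14260/1000 = 10.54 mol
n(T) = 1292 / 277.90 = 4.649 mol
n/ν for J = 10.54/3 = 3.513
n/ν for T = 4.649/1 = 4.649
Smallest n/ν is J → limiting reagent.
n(X) = (2/3) × 10.54 = 7.027 mol
mass = 7.027 × 166.40 = 1169 g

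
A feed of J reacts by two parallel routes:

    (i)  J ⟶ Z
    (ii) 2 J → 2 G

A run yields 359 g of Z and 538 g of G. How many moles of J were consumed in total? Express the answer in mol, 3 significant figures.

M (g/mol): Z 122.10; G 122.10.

7.35 mol

n(Z) = 359 / 122.10 = 2.940 mol
n(G) = 538 / 122.10 = 4.406 mol
n(J) via (i) = (1/1)×2.940 = 2.940 mol
n(J) via (ii) = (2/2)×4.406 = 4.406 mol
total n(J) = 2.940 + 4.406 = 7.346 mol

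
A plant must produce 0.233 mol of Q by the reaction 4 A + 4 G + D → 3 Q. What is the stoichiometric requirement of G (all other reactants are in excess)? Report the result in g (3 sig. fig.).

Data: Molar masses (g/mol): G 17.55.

5.45 g

n(Q) = 0.2330 mol
n(G) = (4/3) × 0.2330 = 0.3107 mol
mass = 0.3107 × 17.55 = 5.453 g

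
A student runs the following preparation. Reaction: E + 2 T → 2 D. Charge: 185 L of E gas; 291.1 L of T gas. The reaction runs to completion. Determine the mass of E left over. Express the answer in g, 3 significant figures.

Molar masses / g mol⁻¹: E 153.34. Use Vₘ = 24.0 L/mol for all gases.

252 g

n(E) = 185.0 / 24.0 = 7.708 mol
n(T) = 291.1 / 24.0 = 12.13 mol
n/ν for E = 7.708/1 = 7.708
n/ν for T = 12.13/2 = 6.065
Smallest n/ν is T → limiting reagent.
E consumed = (1/2) × 12.13 = 6.065 mol
E remaining = 7.708 − 6.065 = 1.643 mol
mass = 1.643 × 153.34 = 251.9 g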